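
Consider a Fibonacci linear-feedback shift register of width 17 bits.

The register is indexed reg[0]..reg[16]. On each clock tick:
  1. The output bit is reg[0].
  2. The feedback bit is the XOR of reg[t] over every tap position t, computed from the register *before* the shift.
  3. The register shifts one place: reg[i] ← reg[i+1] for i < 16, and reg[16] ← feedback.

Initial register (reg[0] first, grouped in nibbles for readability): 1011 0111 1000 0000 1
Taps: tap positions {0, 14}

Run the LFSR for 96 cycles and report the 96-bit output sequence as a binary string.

tick  register→output (feedback)
  0  10110111100000001→1 (1)
  1  01101111000000011→0 (0)
  2  11011110000000110→1 (0)
  3  10111100000001100→1 (0)
  4  01111000000011000→0 (0)
  5  11110000000110000→1 (1)
  6  11100000001100001→1 (1)
  7  11000000011000011→1 (1)
  8  10000000110000111→1 (0)
  9  00000001100001110→0 (1)
 10  00000011000011101→0 (1)
 11  00000110000111011→0 (0)
 12  00001100001110110→0 (1)
 13  00011000011101101→0 (1)
 14  00110000111011011→0 (0)
 15  01100001110110110→0 (1)
 16  11000011101101101→1 (0)
 17  10000111011011010→1 (1)
 18  00001110110110101→0 (1)
 19  00011101101101011→0 (0)
 20  00111011011010110→0 (1)
 21  01110110110101101→0 (1)
 22  11101101101011011→1 (1)
 23  11011011010110111→1 (0)
 24  10110110101101110→1 (0)
 25  01101101011011100→0 (1)
 26  11011010110111001→1 (1)
 27  10110101101110011→1 (1)
 28  01101011011100111→0 (1)
 29  11010110111001111→1 (0)
 30  10101101110011110→1 (0)
 31  01011011100111100→0 (1)
 32  10110111001111001→1 (1)
 33  01101110011110011→0 (0)
 34  11011100111100110→1 (0)
 35  10111001111001100→1 (0)
 36  01110011110011000→0 (0)
 37  11100111100110000→1 (1)
 38  11001111001100001→1 (1)
 39  10011110011000011→1 (1)
 40  00111100110000111→0 (1)
 41  01111001100001111→0 (1)
 42  11110011000011111→1 (0)
 43  11100110000111110→1 (0)
 44  11001100001111100→1 (0)
 45  10011000011111000→1 (1)
 46  00110000111110001→0 (0)
 47  01100001111100010→0 (0)
 48  11000011111000100→1 (0)
 49  10000111110001000→1 (1)
 50  00001111100010001→0 (0)
 51  00011111000100010→0 (0)
 52  00111110001000100→0 (1)
 53  01111100010001001→0 (0)
 54  11111000100010010→1 (1)
 55  11110001000100101→1 (0)
 56  11100010001001010→1 (1)
 57  11000100010010101→1 (0)
 58  10001000100101010→1 (1)
 59  00010001001010101→0 (1)
 60  00100010010101011→0 (0)
 61  01000100101010110→0 (1)
 62  10001001010101101→1 (0)
 63  00010010101011010→0 (0)
 64  00100101010110100→0 (1)
 65  01001010101101001→0 (0)
 66  10010101011010010→1 (1)
 67  00101010110100101→0 (1)
 68  01010101101001011→0 (0)
 69  10101011010010110→1 (0)
 70  01010110100101100→0 (1)
 71  10101101001011001→1 (1)
 72  01011010010110011→0 (0)
 73  10110100101100110→1 (0)
 74  01101001011001100→0 (1)
 75  11010010110011001→1 (1)
 76  10100101100110011→1 (1)
 77  01001011001100111→0 (1)
 78  10010110011001111→1 (0)
 79  00101100110011110→0 (1)
 80  01011001100111101→0 (1)
 81  10110011001111011→1 (1)
 82  01100110011110111→0 (1)
 83  11001100111101111→1 (0)
 84  10011001111011110→1 (0)
 85  00110011110111100→0 (1)
 86  01100111101111001→0 (0)
 87  11001111011110010→1 (1)
 88  10011110111100101→1 (0)
 89  00111101111001010→0 (0)
 90  01111011110010100→0 (1)
 91  11110111100101001→1 (1)
 92  11101111001010011→1 (1)
 93  11011110010100111→1 (0)
 94  10111100101001110→1 (0)
 95  01111001010011100→0 (1)

101101111000000011000011101101101011011100111100110000111110001000100101010110100101100110011110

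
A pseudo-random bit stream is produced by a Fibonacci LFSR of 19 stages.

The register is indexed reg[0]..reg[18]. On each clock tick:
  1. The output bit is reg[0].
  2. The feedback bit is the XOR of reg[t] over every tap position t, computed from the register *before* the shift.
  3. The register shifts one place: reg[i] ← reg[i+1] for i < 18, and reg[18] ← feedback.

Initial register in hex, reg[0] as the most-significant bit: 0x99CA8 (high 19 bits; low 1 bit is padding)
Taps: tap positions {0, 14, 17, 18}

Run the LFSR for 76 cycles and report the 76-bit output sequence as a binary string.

tick  register→output (feedback)
  0  1001100111001010100→1 (0)
  1  0011001110010101000→0 (0)
  2  0110011100101010000→0 (1)
  3  1100111001010100001→1 (0)
  4  1001110010101000010→1 (0)
  5  0011100101010000100→0 (0)
  6  0111001010100001000→0 (0)
  7  1110010101000010000→1 (0)
  8  1100101010000100000→1 (1)
  9  1001010100001000001→1 (0)
 10  0010101000010000010→0 (1)
 11  0101010000100000101→0 (1)
 12  1010100001000001011→1 (1)
 13  0101000010000010111→0 (1)
 14  1010000100000101111→1 (1)
 15  0100001000001011111→0 (1)
 16  1000010000010111111→1 (0)
 17  0000100000101111110→0 (0)
 18  0001000001011111100→0 (1)
 19  0010000010111111001→0 (0)
 20  0100000101111110010→0 (0)
 21  1000001011111100100→1 (1)
 22  0000010111111001001→0 (1)
 23  0000101111110010011→0 (1)
 24  0001011111100100111→0 (0)
 25  0010111111001001110→0 (1)
 26  0101111110010011101→0 (0)
 27  1011111100100111010→1 (1)
 28  0111111001001110101→0 (0)
 29  1111110010011101010→1 (0)
 30  1111100100111010100→1 (0)
 31  1111001001110101000→1 (1)
 32  1110010011101010001→1 (1)
 33  1100100111010100011→1 (1)
 34  1001001110101000111→1 (1)
 35  0010011101010001111→0 (0)
 36  0100111010100011110→0 (0)
 37  1001110101000111100→1 (0)
 38  0011101010001111000→0 (1)
 39  0111010100011110001→0 (0)
 40  1110101000111100010→1 (0)
 41  1101010001111000100→1 (1)
 42  1010100011110001001→1 (0)
 43  0101000111100010010→0 (0)
 44  1010001111000100100→1 (1)
 45  0100011110001001001→0 (1)
 46  1000111100010010011→1 (0)
 47  0001111000100100110→0 (1)
 48  0011110001001001101→0 (1)
 49  0111100010010011011→0 (1)
 50  1111000100100110111→1 (0)
 51  1110001001001101110→1 (0)
 52  1100010010011011100→1 (0)
 53  1000100100110111000→1 (0)
 54  0001001001101110000→0 (1)
 55  0010010011011100001→0 (1)
 56  0100100110111000011→0 (0)
 57  1001001101110000110→1 (0)
 58  0010011011100001100→0 (0)
 59  0100110111000011000→0 (1)
 60  1001101110000110001→1 (1)
 61  0011011100001100011→0 (0)
 62  0110111000011000110→0 (1)
 63  1101110000110001101→1 (0)
 64  1011100001100011010→1 (1)
 65  0111000011000110101→0 (0)
 66  1110000110001101010→1 (0)
 67  1100001100011010100→1 (0)
 68  1000011000110101000→1 (1)
 69  0000110001101010001→0 (0)
 70  0001100011010100010→0 (1)
 71  0011000110101000101→0 (1)
 72  0110001101010001011→0 (0)
 73  1100011010100010110→1 (1)
 74  1000110101000101101→1 (0)
 75  0001101010001011010→0 (0)

1001100111001010100001000001011111100100111010100011110001001001101110000110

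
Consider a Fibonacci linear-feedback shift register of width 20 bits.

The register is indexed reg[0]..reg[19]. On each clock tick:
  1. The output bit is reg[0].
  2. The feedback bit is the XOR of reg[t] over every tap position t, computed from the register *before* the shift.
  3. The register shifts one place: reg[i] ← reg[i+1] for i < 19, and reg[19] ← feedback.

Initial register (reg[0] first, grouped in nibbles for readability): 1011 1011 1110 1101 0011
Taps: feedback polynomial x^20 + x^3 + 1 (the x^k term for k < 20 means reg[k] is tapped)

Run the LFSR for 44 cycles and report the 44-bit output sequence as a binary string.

step | reg (before) | out | fb
   0 | 10111011111011010011 | 1 | 0
   1 | 01110111110110100110 | 0 | 1
   2 | 11101111101101001101 | 1 | 1
   3 | 11011111011010011011 | 1 | 0
   4 | 10111110110100110110 | 1 | 0
   5 | 01111101101001101100 | 0 | 1
   6 | 11111011010011011001 | 1 | 0
   7 | 11110110100110110010 | 1 | 0
   8 | 11101101001101100100 | 1 | 1
   9 | 11011010011011001001 | 1 | 0
  10 | 10110100110110010010 | 1 | 0
  11 | 01101001101100100100 | 0 | 0
  12 | 11010011011001001000 | 1 | 0
  13 | 10100110110010010000 | 1 | 1
  14 | 01001101100100100001 | 0 | 0
  15 | 10011011001001000010 | 1 | 0
  16 | 00110110010010000100 | 0 | 1
  17 | 01101100100100001001 | 0 | 0
  18 | 11011001001000010010 | 1 | 0
  19 | 10110010010000100100 | 1 | 0
  20 | 01100100100001001000 | 0 | 0
  21 | 11001001000010010000 | 1 | 1
  22 | 10010010000100100001 | 1 | 0
  23 | 00100100001001000010 | 0 | 0
  24 | 01001000010010000100 | 0 | 0
  25 | 10010000100100001000 | 1 | 0
  26 | 00100001001000010000 | 0 | 0
  27 | 01000010010000100000 | 0 | 0
  28 | 10000100100001000000 | 1 | 1
  29 | 00001001000010000001 | 0 | 0
  30 | 00010010000100000010 | 0 | 1
  31 | 00100100001000000101 | 0 | 0
  32 | 01001000010000001010 | 0 | 0
  33 | 10010000100000010100 | 1 | 0
  34 | 00100001000000101000 | 0 | 0
  35 | 01000010000001010000 | 0 | 0
  36 | 10000100000010100000 | 1 | 1
  37 | 00001000000101000001 | 0 | 0
  38 | 00010000001010000010 | 0 | 1
  39 | 00100000010100000101 | 0 | 0
  40 | 01000000101000001010 | 0 | 0
  41 | 10000001010000010100 | 1 | 1
  42 | 00000010100000101001 | 0 | 0
  43 | 00000101000001010010 | 0 | 0

10111011111011010011011001001000010010000100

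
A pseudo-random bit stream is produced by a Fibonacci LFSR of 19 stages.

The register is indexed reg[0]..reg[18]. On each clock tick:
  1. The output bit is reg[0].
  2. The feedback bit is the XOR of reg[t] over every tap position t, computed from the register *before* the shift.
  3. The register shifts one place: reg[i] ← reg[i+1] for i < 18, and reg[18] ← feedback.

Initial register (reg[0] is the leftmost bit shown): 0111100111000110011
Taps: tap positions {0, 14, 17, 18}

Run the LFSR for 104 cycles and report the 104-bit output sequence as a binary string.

tick  register→output (feedback)
  0  0111100111000110011→0 (1)
  1  1111001110001100111→1 (1)
  2  1110011100011001111→1 (1)
  3  1100111000110011111→1 (0)
  4  1001110001100111110→1 (1)
  5  0011100011001111101→0 (0)
  6  0111000110011111010→0 (0)
  7  1110001100111110100→1 (0)
  8  1100011001111101000→1 (1)
  9  1000110011111010001→1 (1)
 10  0001100111110100011→0 (0)
 11  0011001111101000110→0 (1)
 12  0110011111010001101→0 (1)
 13  1100111110100011011→1 (0)
 14  1001111101000110110→1 (1)
 15  0011111010001101101→0 (1)
 16  0111110100011011011→0 (1)
 17  1111101000110110111→1 (0)
 18  1111010001101101110→1 (0)
 19  1110100011011011100→1 (0)
 20  1101000110110111000→1 (0)
 21  1010001101101110000→1 (0)
 22  0100011011011100000→0 (0)
 23  1000110110111000000→1 (1)
 24  0001101101110000001→0 (1)
 25  0011011011100000011→0 (0)
 26  0110110111000000110→0 (1)
 27  1101101110000001101→1 (0)
 28  1011011100000011010→1 (1)
 29  0110111000000110101→0 (0)
 30  1101110000001101010→1 (0)
 31  1011100000011010100→1 (0)
 32  0111000000110101000→0 (0)
 33  1110000001101010000→1 (0)
 34  1100000011010100000→1 (1)
 35  1000000110101000001→1 (0)
 36  0000001101010000010→0 (1)
 37  0000011010100000101→0 (1)
 38  0000110101000001011→0 (0)
 39  0001101010000010110→0 (0)
 40  0011010100000101100→0 (0)
 41  0110101000001011000→0 (1)
 42  1101010000010110001→1 (1)
 43  1010100000101100011→1 (1)
 44  0101000001011000111→0 (0)
 45  1010000010110001110→1 (0)
 46  0100000101100011100→0 (1)
 47  1000001011000111001→1 (1)
 48  0000010110001110011→0 (1)
 49  0000101100011100111→0 (0)
 50  0001011000111001110→0 (1)
 51  0010110001110011101→0 (0)
 52  0101100011100111010→0 (0)
 53  1011000111001110100→1 (0)
 54  0110001110011101000→0 (0)
 55  1100011100111010000→1 (0)
 56  1000111001110100000→1 (1)
 57  0001110011101000001→0 (1)
 58  0011100111010000011→0 (0)
 59  0111001110100000110→0 (1)
 60  1110011101000001101→1 (0)
 61  1100111010000011010→1 (1)
 62  1001110100000110101→1 (1)
 63  0011101000001101011→0 (0)
 64  0111010000011010110→0 (0)
 65  1110100000110101100→1 (1)
 66  1101000001101011001→1 (1)
 67  1010000011010110011→1 (0)
 68  0100000110101100110→0 (1)
 69  1000001101011001101→1 (0)
 70  0000011010110011010→0 (0)
 71  0000110101100110100→0 (1)
 72  0001101011001101001→0 (1)
 73  0011010110011010011→0 (1)
 74  0110101100110100111→0 (0)
 75  1101011001101001110→1 (0)
 76  1010110011010011100→1 (0)
 77  0101100110100111000→0 (1)
 78  1011001101001110001→1 (1)
 79  0110011010011100011→0 (0)
 80  1100110100111000110→1 (0)
 81  1001101001110001100→1 (1)
 82  0011010011100011001→0 (0)
 83  0110100111000110010→0 (0)
 84  1101001110001100100→1 (1)
 85  1010011100011001001→1 (0)
 86  0100111000110010010→0 (0)
 87  1001110001100100100→1 (1)
 88  0011100011001001001→0 (1)
 89  0111000110010010011→0 (1)
 90  1110001100100100111→1 (1)
 91  1100011001001001111→1 (1)
 92  1000110010010011111→1 (0)
 93  0001100100100111110→0 (0)
 94  0011001001001111100→0 (1)
 95  0110010010011111001→0 (0)
 96  1100100100111110010→1 (1)
 97  1001001001111100101→1 (0)
 98  0010010011111001010→0 (1)
 99  0100100111110010101→0 (0)
100  1001001111100101010→1 (0)
101  0010011111001010100→0 (1)
102  0100111110010101001→0 (1)
103  1001111100101010011→1 (0)

01111001110001100111110100011011011100000011010100000101100011100111010000011010110011010011100011001001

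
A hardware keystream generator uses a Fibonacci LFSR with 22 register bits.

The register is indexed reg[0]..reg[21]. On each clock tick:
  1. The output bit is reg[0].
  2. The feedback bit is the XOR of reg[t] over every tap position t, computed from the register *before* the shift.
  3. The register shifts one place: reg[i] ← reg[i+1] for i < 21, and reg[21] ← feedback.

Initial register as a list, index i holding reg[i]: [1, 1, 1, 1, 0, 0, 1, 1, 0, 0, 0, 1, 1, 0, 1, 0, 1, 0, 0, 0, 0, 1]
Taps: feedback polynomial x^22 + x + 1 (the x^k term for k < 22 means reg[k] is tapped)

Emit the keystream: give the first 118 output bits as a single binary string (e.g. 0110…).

tick  register→output (feedback)
  0  1111001100011010100001→1 (0)
  1  1110011000110101000010→1 (0)
  2  1100110001101010000100→1 (0)
  3  1001100011010100001000→1 (1)
  4  0011000110101000010001→0 (0)
  5  0110001101010000100010→0 (1)
  6  1100011010100001000101→1 (0)
  7  1000110101000010001010→1 (1)
  8  0001101010000100010101→0 (0)
  9  0011010100001000101010→0 (0)
 10  0110101000010001010100→0 (1)
 11  1101010000100010101001→1 (0)
 12  1010100001000101010010→1 (1)
 13  0101000010001010100101→0 (1)
 14  1010000100010101001011→1 (1)
 15  0100001000101010010111→0 (1)
 16  1000010001010100101111→1 (1)
 17  0000100010101001011111→0 (0)
 18  0001000101010010111110→0 (0)
 19  0010001010100101111100→0 (0)
 20  0100010101001011111000→0 (1)
 21  1000101010010111110001→1 (1)
 22  0001010100101111100011→0 (0)
 23  0010101001011111000110→0 (0)
 24  0101010010111110001100→0 (1)
 25  1010100101111100011001→1 (1)
 26  0101001011111000110011→0 (1)
 27  1010010111110001100111→1 (1)
 28  0100101111100011001111→0 (1)
 29  1001011111000110011111→1 (1)
 30  0010111110001100111111→0 (0)
 31  0101111100011001111110→0 (1)
 32  1011111000110011111101→1 (1)
 33  0111110001100111111011→0 (1)
 34  1111100011001111110111→1 (0)
 35  1111000110011111101110→1 (0)
 36  1110001100111111011100→1 (0)
 37  1100011001111110111000→1 (0)
 38  1000110011111101110000→1 (1)
 39  0001100111111011100001→0 (0)
 40  0011001111110111000010→0 (0)
 41  0110011111101110000100→0 (1)
 42  1100111111011100001001→1 (0)
 43  1001111110111000010010→1 (1)
 44  0011111101110000100101→0 (0)
 45  0111111011100001001010→0 (1)
 46  1111110111000010010101→1 (0)
 47  1111101110000100101010→1 (0)
 48  1111011100001001010100→1 (0)
 49  1110111000010010101000→1 (0)
 50  1101110000100101010000→1 (0)
 51  1011100001001010100000→1 (1)
 52  0111000010010101000001→0 (1)
 53  1110000100101010000011→1 (0)
 54  1100001001010100000110→1 (0)
 55  1000010010101000001100→1 (1)
 56  0000100101010000011001→0 (0)
 57  0001001010100000110010→0 (0)
 58  0010010101000001100100→0 (0)
 59  0100101010000011001000→0 (1)
 60  1001010100000110010001→1 (1)
 61  0010101000001100100011→0 (0)
 62  0101010000011001000110→0 (1)
 63  1010100000110010001101→1 (1)
 64  0101000001100100011011→0 (1)
 65  1010000011001000110111→1 (1)
 66  0100000110010001101111→0 (1)
 67  1000001100100011011111→1 (1)
 68  0000011001000110111111→0 (0)
 69  0000110010001101111110→0 (0)
 70  0001100100011011111100→0 (0)
 71  0011001000110111111000→0 (0)
 72  0110010001101111110000→0 (1)
 73  1100100011011111100001→1 (0)
 74  1001000110111111000010→1 (1)
 75  0010001101111110000101→0 (0)
 76  0100011011111100001010→0 (1)
 77  1000110111111000010101→1 (1)
 78  0001101111110000101011→0 (0)
 79  0011011111100001010110→0 (0)
 80  0110111111000010101100→0 (1)
 81  1101111110000101011001→1 (0)
 82  1011111100001010110010→1 (1)
 83  0111111000010101100101→0 (1)
 84  1111110000101011001011→1 (0)
 85  1111100001010110010110→1 (0)
 86  1111000010101100101100→1 (0)
 87  1110000101011001011000→1 (0)
 88  1100001010110010110000→1 (0)
 89  1000010101100101100000→1 (1)
 90  0000101011001011000001→0 (0)
 91  0001010110010110000010→0 (0)
 92  0010101100101100000100→0 (0)
 93  0101011001011000001000→0 (1)
 94  1010110010110000010001→1 (1)
 95  0101100101100000100011→0 (1)
 96  1011001011000001000111→1 (1)
 97  0110010110000010001111→0 (1)
 98  1100101100000100011111→1 (0)
 99  1001011000001000111110→1 (1)
100  0010110000010001111101→0 (0)
101  0101100000100011111010→0 (1)
102  1011000001000111110101→1 (1)
103  0110000010001111101011→0 (1)
104  1100000100011111010111→1 (0)
105  1000001000111110101110→1 (1)
106  0000010001111101011101→0 (0)
107  0000100011111010111010→0 (0)
108  0001000111110101110100→0 (0)
109  0010001111101011101000→0 (0)
110  0100011111010111010000→0 (1)
111  1000111110101110100001→1 (1)
112  0001111101011101000011→0 (0)
113  0011111010111010000110→0 (0)
114  0111110101110100001100→0 (1)
115  1111101011101000011001→1 (0)
116  1111010111010000110010→1 (0)
117  1110101110100001100100→1 (0)

1111001100011010100001000101010010111110001100111111011100001001010100000110010001101111110000101011001011000001000111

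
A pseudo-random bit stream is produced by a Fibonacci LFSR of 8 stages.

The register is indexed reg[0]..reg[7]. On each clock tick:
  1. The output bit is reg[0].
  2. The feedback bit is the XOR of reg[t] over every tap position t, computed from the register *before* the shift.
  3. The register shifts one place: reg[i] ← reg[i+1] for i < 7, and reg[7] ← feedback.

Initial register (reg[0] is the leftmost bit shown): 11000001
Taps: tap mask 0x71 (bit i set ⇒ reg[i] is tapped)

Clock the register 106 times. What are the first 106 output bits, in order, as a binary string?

tick  register→output (feedback)
  0  11000001→1 (1)
  1  10000011→1 (0)
  2  00000110→0 (0)
  3  00001100→0 (0)
  4  00011000→0 (1)
  5  00110001→0 (0)
  6  01100010→0 (1)
  7  11000101→1 (0)
  8  10001010→1 (1)
  9  00010101→0 (1)
 10  00101011→0 (0)
 11  01010110→0 (0)
 12  10101100→1 (1)
 13  01011001→0 (1)
 14  10110011→1 (0)
 15  01100110→0 (0)
 16  11001100→1 (1)
 17  10011001→1 (0)
 18  00110010→0 (1)
 19  01100101→0 (1)
 20  11001011→1 (1)
 21  10010111→1 (1)
 22  00101111→0 (1)
 23  01011111→0 (1)
 24  10111111→1 (0)
 25  01111110→0 (1)
 26  11111101→1 (1)
 27  11111011→1 (1)
 28  11110111→1 (1)
 29  11101111→1 (0)
 30  11011110→1 (0)
 31  10111100→1 (1)
 32  01111001→0 (1)
 33  11110011→1 (0)
 34  11100110→1 (1)
 35  11001101→1 (1)
 36  10011011→1 (1)
 37  00110111→0 (0)
 38  01101110→0 (1)
 39  11011101→1 (1)
 40  10111011→1 (1)
 41  01110111→0 (0)
 42  11101110→1 (0)
 43  11011100→1 (1)
 44  10111001→1 (0)
 45  01110010→0 (1)
 46  11100101→1 (0)
 47  11001010→1 (1)
 48  10010101→1 (0)
 49  00101010→0 (0)
 50  01010100→0 (1)
 51  10101001→1 (0)
 52  01010010→0 (1)
 53  10100101→1 (0)
 54  01001010→0 (0)
 55  10010100→1 (0)
 56  00101000→0 (1)
 57  01010001→0 (0)
 58  10100010→1 (0)
 59  01000100→0 (1)
 60  10001001→1 (0)
 61  00010010→0 (1)
 62  00100101→0 (1)
 63  01001011→0 (0)
 64  10010110→1 (1)
 65  00101101→0 (0)
 66  01011010→0 (0)
 67  10110100→1 (0)
 68  01101000→0 (1)
 69  11010001→1 (1)
 70  10100011→1 (0)
 71  01000110→0 (0)
 72  10001100→1 (1)
 73  00011001→0 (1)
 74  00110011→0 (1)
 75  01100111→0 (0)
 76  11001110→1 (0)
 77  10011100→1 (1)
 78  00111001→0 (1)
 79  01110011→0 (1)
 80  11100111→1 (1)
 81  11001111→1 (0)
 82  10011110→1 (0)
 83  00111100→0 (0)
 84  01111000→0 (1)
 85  11110001→1 (1)
 86  11100011→1 (0)
 87  11000110→1 (1)
 88  10001101→1 (1)
 89  00011011→0 (0)
 90  00110110→0 (0)
 91  01101100→0 (0)
 92  11011000→1 (0)
 93  10110000→1 (1)
 94  01100001→0 (0)
 95  11000010→1 (0)
 96  10000100→1 (0)
 97  00001000→0 (1)
 98  00010001→0 (0)
 99  00100010→0 (1)
100  01000101→0 (1)
101  10001011→1 (1)
102  00010111→0 (0)
103  00101110→0 (1)
104  01011101→0 (0)
105  10111010→1 (1)

1100000110001010110011001011111101111001101110111001010100101000100101101000110011100111100011011000010001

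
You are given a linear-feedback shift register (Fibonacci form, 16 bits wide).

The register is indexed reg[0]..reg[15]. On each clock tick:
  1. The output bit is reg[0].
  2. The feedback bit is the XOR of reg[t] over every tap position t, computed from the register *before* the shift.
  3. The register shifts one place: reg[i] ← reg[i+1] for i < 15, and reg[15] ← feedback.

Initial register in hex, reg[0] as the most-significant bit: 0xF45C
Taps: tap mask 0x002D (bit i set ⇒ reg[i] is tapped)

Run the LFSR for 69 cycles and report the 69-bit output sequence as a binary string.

k : reg_k → out_k, fb_k
0: 1111010001011100 → 1, fb=0
1: 1110100010111000 → 1, fb=0
2: 1101000101110000 → 1, fb=0
3: 1010001011100000 → 1, fb=0
4: 0100010111000000 → 0, fb=1
5: 1000101110000001 → 1, fb=1
6: 0001011100000011 → 0, fb=0
7: 0010111000000110 → 0, fb=0
8: 0101110000001100 → 0, fb=0
9: 1011100000011000 → 1, fb=1
10: 0111000000110001 → 0, fb=0
11: 1110000001100010 → 1, fb=0
12: 1100000011000100 → 1, fb=1
13: 1000000110001001 → 1, fb=1
14: 0000001100010011 → 0, fb=0
15: 0000011000100110 → 0, fb=1
16: 0000110001001101 → 0, fb=1
17: 0001100010011011 → 0, fb=1
18: 0011000100110111 → 0, fb=0
19: 0110001001101110 → 0, fb=1
20: 1100010011011101 → 1, fb=0
21: 1000100110111010 → 1, fb=1
22: 0001001101110101 → 0, fb=1
23: 0010011011101011 → 0, fb=0
24: 0100110111010110 → 0, fb=1
25: 1001101110101101 → 1, fb=0
26: 0011011101011010 → 0, fb=1
27: 0110111010110101 → 0, fb=0
28: 1101110101101010 → 1, fb=1
29: 1011101011010101 → 1, fb=1
30: 0111010110101011 → 0, fb=1
31: 1110101101010111 → 1, fb=0
32: 1101011010101110 → 1, fb=1
33: 1010110101011101 → 1, fb=1
34: 0101101010111011 → 0, fb=1
35: 1011010101110111 → 1, fb=0
36: 0110101011101110 → 0, fb=1
37: 1101010111011101 → 1, fb=1
38: 1010101110111011 → 1, fb=0
39: 0101011101110110 → 0, fb=0
40: 1010111011101100 → 1, fb=1
41: 0101110111011001 → 0, fb=0
42: 1011101110110010 → 1, fb=1
43: 0111011101100101 → 0, fb=1
44: 1110111011001011 → 1, fb=1
45: 1101110110010111 → 1, fb=1
46: 1011101100101111 → 1, fb=1
47: 0111011001011111 → 0, fb=1
48: 1110110010111111 → 1, fb=1
49: 1101100101111111 → 1, fb=0
50: 1011001011111110 → 1, fb=1
51: 0110010111111101 → 0, fb=0
52: 1100101111111010 → 1, fb=1
53: 1001011111110101 → 1, fb=1
54: 0010111111101011 → 0, fb=0
55: 0101111111010110 → 0, fb=0
56: 1011111110101100 → 1, fb=0
57: 0111111101011000 → 0, fb=1
58: 1111111010110001 → 1, fb=0
59: 1111110101100010 → 1, fb=0
60: 1111101011000100 → 1, fb=1
61: 1111010110001001 → 1, fb=0
62: 1110101100010010 → 1, fb=0
63: 1101011000100100 → 1, fb=1
64: 1010110001001001 → 1, fb=1
65: 0101100010010011 → 0, fb=1
66: 1011000100100111 → 1, fb=1
67: 0110001001001111 → 0, fb=1
68: 1100010010011111 → 1, fb=0

111101000101110000001100010011011101011010101110111011001011111110101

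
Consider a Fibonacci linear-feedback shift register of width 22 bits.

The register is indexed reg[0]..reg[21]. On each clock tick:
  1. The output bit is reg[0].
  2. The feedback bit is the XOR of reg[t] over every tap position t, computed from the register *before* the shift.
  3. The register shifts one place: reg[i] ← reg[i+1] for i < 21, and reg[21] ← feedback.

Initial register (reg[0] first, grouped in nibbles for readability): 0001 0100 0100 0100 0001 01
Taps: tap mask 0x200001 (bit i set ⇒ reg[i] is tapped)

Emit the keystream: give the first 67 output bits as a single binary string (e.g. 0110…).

tick  register→output (feedback)
  0  0001010001000100000101→0 (1)
  1  0010100010001000001011→0 (1)
  2  0101000100010000010111→0 (1)
  3  1010001000100000101111→1 (0)
  4  0100010001000001011110→0 (0)
  5  1000100010000010111100→1 (1)
  6  0001000100000101111001→0 (1)
  7  0010001000001011110011→0 (1)
  8  0100010000010111100111→0 (1)
  9  1000100000101111001111→1 (0)
 10  0001000001011110011110→0 (0)
 11  0010000010111100111100→0 (0)
 12  0100000101111001111000→0 (0)
 13  1000001011110011110000→1 (1)
 14  0000010111100111100001→0 (1)
 15  0000101111001111000011→0 (1)
 16  0001011110011110000111→0 (1)
 17  0010111100111100001111→0 (1)
 18  0101111001111000011111→0 (1)
 19  1011110011110000111111→1 (0)
 20  0111100111100001111110→0 (0)
 21  1111001111000011111100→1 (1)
 22  1110011110000111111001→1 (0)
 23  1100111100001111110010→1 (1)
 24  1001111000011111100101→1 (0)
 25  0011110000111111001010→0 (0)
 26  0111100001111110010100→0 (0)
 27  1111000011111100101000→1 (1)
 28  1110000111111001010001→1 (0)
 29  1100001111110010100010→1 (1)
 30  1000011111100101000101→1 (0)
 31  0000111111001010001010→0 (0)
 32  0001111110010100010100→0 (0)
 33  0011111100101000101000→0 (0)
 34  0111111001010001010000→0 (0)
 35  1111110010100010100000→1 (1)
 36  1111100101000101000001→1 (0)
 37  1111001010001010000010→1 (1)
 38  1110010100010100000101→1 (0)
 39  1100101000101000001010→1 (1)
 40  1001010001010000010101→1 (0)
 41  0010100010100000101010→0 (0)
 42  0101000101000001010100→0 (0)
 43  1010001010000010101000→1 (1)
 44  0100010100000101010001→0 (1)
 45  1000101000001010100011→1 (0)
 46  0001010000010101000110→0 (0)
 47  0010100000101010001100→0 (0)
 48  0101000001010100011000→0 (0)
 49  1010000010101000110000→1 (1)
 50  0100000101010001100001→0 (1)
 51  1000001010100011000011→1 (0)
 52  0000010101000110000110→0 (0)
 53  0000101010001100001100→0 (0)
 54  0001010100011000011000→0 (0)
 55  0010101000110000110000→0 (0)
 56  0101010001100001100000→0 (0)
 57  1010100011000011000000→1 (1)
 58  0101000110000110000001→0 (1)
 59  1010001100001100000011→1 (0)
 60  0100011000011000000110→0 (0)
 61  1000110000110000001100→1 (1)
 62  0001100001100000011001→0 (1)
 63  0011000011000000110011→0 (1)
 64  0110000110000001100111→0 (1)
 65  1100001100000011001111→1 (0)
 66  1000011000000110011110→1 (1)

0001010001000100000101111001111000011111100101000101000001010100011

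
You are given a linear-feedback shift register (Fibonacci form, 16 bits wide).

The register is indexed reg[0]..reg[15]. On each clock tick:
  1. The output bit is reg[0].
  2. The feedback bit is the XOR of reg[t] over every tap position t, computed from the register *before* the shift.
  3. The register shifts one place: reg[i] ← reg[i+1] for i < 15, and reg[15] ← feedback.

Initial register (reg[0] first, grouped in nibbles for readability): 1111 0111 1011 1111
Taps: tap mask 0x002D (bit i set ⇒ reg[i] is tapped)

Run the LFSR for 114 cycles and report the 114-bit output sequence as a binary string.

111101111011111101100011010101011001111000011100110101010001001110001011101100001000111011100111000111101010000001

k : reg_k → out_k, fb_k
0: 1111011110111111 → 1, fb=0
1: 1110111101111110 → 1, fb=1
2: 1101111011111101 → 1, fb=1
3: 1011110111111011 → 1, fb=0
4: 0111101111110110 → 0, fb=0
5: 1111011111101100 → 1, fb=0
6: 1110111111011000 → 1, fb=1
7: 1101111110110001 → 1, fb=1
8: 1011111101100011 → 1, fb=0
9: 0111111011000110 → 0, fb=1
10: 1111110110001101 → 1, fb=0
11: 1111101100011010 → 1, fb=1
12: 1111011000110101 → 1, fb=0
13: 1110110001101010 → 1, fb=1
14: 1101100011010101 → 1, fb=0
15: 1011000110101010 → 1, fb=1
16: 0110001101010101 → 0, fb=1
17: 1100011010101011 → 1, fb=0
18: 1000110101010110 → 1, fb=0
19: 0001101010101100 → 0, fb=1
20: 0011010101011001 → 0, fb=1
21: 0110101010110011 → 0, fb=1
22: 1101010101100111 → 1, fb=1
23: 1010101011001111 → 1, fb=0
24: 0101010110011110 → 0, fb=0
25: 1010101100111100 → 1, fb=0
26: 0101011001111000 → 0, fb=0
27: 1010110011110000 → 1, fb=1
28: 0101100111100001 → 0, fb=1
29: 1011001111000011 → 1, fb=1
30: 0110011110000111 → 0, fb=0
31: 1100111100001110 → 1, fb=0
32: 1001111000011100 → 1, fb=1
33: 0011110000111001 → 0, fb=1
34: 0111100001110011 → 0, fb=0
35: 1111000011100110 → 1, fb=1
36: 1110000111001101 → 1, fb=0
37: 1100001110011010 → 1, fb=1
38: 1000011100110101 → 1, fb=0
39: 0000111001101010 → 0, fb=1
40: 0001110011010101 → 0, fb=0
41: 0011100110101010 → 0, fb=0
42: 0111001101010100 → 0, fb=0
43: 1110011010101000 → 1, fb=1
44: 1100110101010001 → 1, fb=0
45: 1001101010100010 → 1, fb=0
46: 0011010101000100 → 0, fb=1
47: 0110101010001001 → 0, fb=1
48: 1101010100010011 → 1, fb=1
49: 1010101000100111 → 1, fb=0
50: 0101010001001110 → 0, fb=0
51: 1010100010011100 → 1, fb=0
52: 0101000100111000 → 0, fb=1
53: 1010001001110001 → 1, fb=0
54: 0100010011100010 → 0, fb=1
55: 1000100111000101 → 1, fb=1
56: 0001001110001011 → 0, fb=1
57: 0010011100010111 → 0, fb=0
58: 0100111000101110 → 0, fb=1
59: 1001110001011101 → 1, fb=1
60: 0011100010111011 → 0, fb=0
61: 0111000101110110 → 0, fb=0
62: 1110001011101100 → 1, fb=0
63: 1100010111011000 → 1, fb=0
64: 1000101110110000 → 1, fb=1
65: 0001011101100001 → 0, fb=0
66: 0010111011000010 → 0, fb=0
67: 0101110110000100 → 0, fb=0
68: 1011101100001000 → 1, fb=1
69: 0111011000010001 → 0, fb=1
70: 1110110000100011 → 1, fb=1
71: 1101100001000111 → 1, fb=0
72: 1011000010001110 → 1, fb=1
73: 0110000100011101 → 0, fb=1
74: 1100001000111011 → 1, fb=1
75: 1000010001110111 → 1, fb=0
76: 0000100011101110 → 0, fb=0
77: 0001000111011100 → 0, fb=1
78: 0010001110111001 → 0, fb=1
79: 0100011101110011 → 0, fb=1
80: 1000111011100111 → 1, fb=0
81: 0001110111001110 → 0, fb=0
82: 0011101110011100 → 0, fb=0
83: 0111011100111000 → 0, fb=1
84: 1110111001110001 → 1, fb=1
85: 1101110011100011 → 1, fb=1
86: 1011100111000111 → 1, fb=1
87: 0111001110001111 → 0, fb=0
88: 1110011100011110 → 1, fb=1
89: 1100111000111101 → 1, fb=0
90: 1001110001111010 → 1, fb=1
91: 0011100011110101 → 0, fb=0
92: 0111000111101010 → 0, fb=0
93: 1110001111010100 → 1, fb=0
94: 1100011110101000 → 1, fb=0
95: 1000111101010000 → 1, fb=0
96: 0001111010100000 → 0, fb=0
97: 0011110101000000 → 0, fb=1
98: 0111101010000001 → 0, fb=0
99: 1111010100000010 → 1, fb=0
100: 1110101000000100 → 1, fb=0
101: 1101010000001000 → 1, fb=1
102: 1010100000010001 → 1, fb=0
103: 0101000000100010 → 0, fb=1
104: 1010000001000101 → 1, fb=0
105: 0100000010001010 → 0, fb=0
106: 1000000100010100 → 1, fb=1
107: 0000001000101001 → 0, fb=0
108: 0000010001010010 → 0, fb=1
109: 0000100010100101 → 0, fb=0
110: 0001000101001010 → 0, fb=1
111: 0010001010010101 → 0, fb=1
112: 0100010100101011 → 0, fb=1
113: 1000101001010111 → 1, fb=1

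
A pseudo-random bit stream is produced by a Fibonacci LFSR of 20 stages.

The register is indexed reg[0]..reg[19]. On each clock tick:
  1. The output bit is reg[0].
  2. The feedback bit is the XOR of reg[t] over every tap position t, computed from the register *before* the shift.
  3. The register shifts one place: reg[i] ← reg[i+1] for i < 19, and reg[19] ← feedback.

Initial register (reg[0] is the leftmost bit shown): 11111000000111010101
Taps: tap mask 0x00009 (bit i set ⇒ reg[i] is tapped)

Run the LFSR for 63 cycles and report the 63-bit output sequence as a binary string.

111110000001110101010011100011110111110011111111010010011011000

tick  register→output (feedback)
  0  11111000000111010101→1 (0)
  1  11110000001110101010→1 (0)
  2  11100000011101010100→1 (1)
  3  11000000111010101001→1 (1)
  4  10000001110101010011→1 (1)
  5  00000011101010100111→0 (0)
  6  00000111010101001110→0 (0)
  7  00001110101010011100→0 (0)
  8  00011101010100111000→0 (1)
  9  00111010101001110001→0 (1)
 10  01110101010011100011→0 (1)
 11  11101010100111000111→1 (1)
 12  11010101001110001111→1 (0)
 13  10101010011100011110→1 (1)
 14  01010100111000111101→0 (1)
 15  10101001110001111011→1 (1)
 16  01010011100011110111→0 (1)
 17  10100111000111101111→1 (1)
 18  01001110001111011111→0 (0)
 19  10011100011110111110→1 (0)
 20  00111000111101111100→0 (1)
 21  01110001111011111001→0 (1)
 22  11100011110111110011→1 (1)
 23  11000111101111100111→1 (1)
 24  10001111011111001111→1 (1)
 25  00011110111110011111→0 (1)
 26  00111101111100111111→0 (1)
 27  01111011111001111111→0 (1)
 28  11110111110011111111→1 (0)
 29  11101111100111111110→1 (1)
 30  11011111001111111101→1 (0)
 31  10111110011111111010→1 (0)
 32  01111100111111110100→0 (1)
 33  11111001111111101001→1 (0)
 34  11110011111111010010→1 (0)
 35  11100111111110100100→1 (1)
 36  11001111111101001001→1 (1)
 37  10011111111010010011→1 (0)
 38  00111111110100100110→0 (1)
 39  01111111101001001101→0 (1)
 40  11111111010010011011→1 (0)
 41  11111110100100110110→1 (0)
 42  11111101001001101100→1 (0)
 43  11111010010011011000→1 (0)
 44  11110100100110110000→1 (0)
 45  11101001001101100000→1 (1)
 46  11010010011011000001→1 (0)
 47  10100100110110000010→1 (1)
 48  01001001101100000101→0 (0)
 49  10010011011000001010→1 (0)
 50  00100110110000010100→0 (0)
 51  01001101100000101000→0 (0)
 52  10011011000001010000→1 (0)
 53  00110110000010100000→0 (1)
 54  01101100000101000001→0 (0)
 55  11011000001010000010→1 (0)
 56  10110000010100000100→1 (0)
 57  01100000101000001000→0 (0)
 58  11000001010000010000→1 (1)
 59  10000010100000100001→1 (1)
 60  00000101000001000011→0 (0)
 61  00001010000010000110→0 (0)
 62  00010100000100001100→0 (1)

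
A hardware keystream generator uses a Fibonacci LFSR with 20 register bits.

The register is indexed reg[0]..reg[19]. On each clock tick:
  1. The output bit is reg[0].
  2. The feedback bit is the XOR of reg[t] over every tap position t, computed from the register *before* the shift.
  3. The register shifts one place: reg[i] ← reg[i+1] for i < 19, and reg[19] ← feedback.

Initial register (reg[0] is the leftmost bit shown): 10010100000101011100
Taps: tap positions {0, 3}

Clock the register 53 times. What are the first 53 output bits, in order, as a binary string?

step | reg (before) | out | fb
   0 | 10010100000101011100 | 1 | 0
   1 | 00101000001010111000 | 0 | 0
   2 | 01010000010101110000 | 0 | 1
   3 | 10100000101011100001 | 1 | 1
   4 | 01000001010111000011 | 0 | 0
   5 | 10000010101110000110 | 1 | 1
   6 | 00000101011100001101 | 0 | 0
   7 | 00001010111000011010 | 0 | 0
   8 | 00010101110000110100 | 0 | 1
   9 | 00101011100001101001 | 0 | 0
  10 | 01010111000011010010 | 0 | 1
  11 | 10101110000110100101 | 1 | 1
  12 | 01011100001101001011 | 0 | 1
  13 | 10111000011010010111 | 1 | 0
  14 | 01110000110100101110 | 0 | 1
  15 | 11100001101001011101 | 1 | 1
  16 | 11000011010010111011 | 1 | 1
  17 | 10000110100101110111 | 1 | 1
  18 | 00001101001011101111 | 0 | 0
  19 | 00011010010111011110 | 0 | 1
  20 | 00110100101110111101 | 0 | 1
  21 | 01101001011101111011 | 0 | 0
  22 | 11010010111011110110 | 1 | 0
  23 | 10100101110111101100 | 1 | 1
  24 | 01001011101111011001 | 0 | 0
  25 | 10010111011110110010 | 1 | 0
  26 | 00101110111101100100 | 0 | 0
  27 | 01011101111011001000 | 0 | 1
  28 | 10111011110110010001 | 1 | 0
  29 | 01110111101100100010 | 0 | 1
  30 | 11101111011001000101 | 1 | 1
  31 | 11011110110010001011 | 1 | 0
  32 | 10111101100100010110 | 1 | 0
  33 | 01111011001000101100 | 0 | 1
  34 | 11110110010001011001 | 1 | 0
  35 | 11101100100010110010 | 1 | 1
  36 | 11011001000101100101 | 1 | 0
  37 | 10110010001011001010 | 1 | 0
  38 | 01100100010110010100 | 0 | 0
  39 | 11001000101100101000 | 1 | 1
  40 | 10010001011001010001 | 1 | 0
  41 | 00100010110010100010 | 0 | 0
  42 | 01000101100101000100 | 0 | 0
  43 | 10001011001010001000 | 1 | 1
  44 | 00010110010100010001 | 0 | 1
  45 | 00101100101000100011 | 0 | 0
  46 | 01011001010001000110 | 0 | 1
  47 | 10110010100010001101 | 1 | 0
  48 | 01100101000100011010 | 0 | 0
  49 | 11001010001000110100 | 1 | 1
  50 | 10010100010001101001 | 1 | 0
  51 | 00101000100011010010 | 0 | 0
  52 | 01010001000110100100 | 0 | 1

10010100000101011100001101001011101111011001000101100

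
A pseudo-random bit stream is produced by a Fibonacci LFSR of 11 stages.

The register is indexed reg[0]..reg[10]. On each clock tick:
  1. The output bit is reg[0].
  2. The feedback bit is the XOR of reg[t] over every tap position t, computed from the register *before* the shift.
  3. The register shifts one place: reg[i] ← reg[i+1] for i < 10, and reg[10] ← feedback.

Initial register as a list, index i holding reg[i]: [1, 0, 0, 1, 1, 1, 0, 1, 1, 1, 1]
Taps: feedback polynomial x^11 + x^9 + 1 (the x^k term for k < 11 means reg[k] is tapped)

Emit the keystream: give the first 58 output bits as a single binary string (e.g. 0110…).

step | reg (before) | out | fb
   0 | 10011101111 | 1 | 0
   1 | 00111011110 | 0 | 1
   2 | 01110111101 | 0 | 0
   3 | 11101111010 | 1 | 0
   4 | 11011110100 | 1 | 1
   5 | 10111101001 | 1 | 1
   6 | 01111010011 | 0 | 1
   7 | 11110100111 | 1 | 0
   8 | 11101001110 | 1 | 0
   9 | 11010011100 | 1 | 1
  10 | 10100111001 | 1 | 1
  11 | 01001110011 | 0 | 1
  12 | 10011100111 | 1 | 0
  13 | 00111001110 | 0 | 1
  14 | 01110011101 | 0 | 0
  15 | 11100111010 | 1 | 0
  16 | 11001110100 | 1 | 1
  17 | 10011101001 | 1 | 1
  18 | 00111010011 | 0 | 1
  19 | 01110100111 | 0 | 1
  20 | 11101001111 | 1 | 0
  21 | 11010011110 | 1 | 0
  22 | 10100111100 | 1 | 1
  23 | 01001111001 | 0 | 0
  24 | 10011110010 | 1 | 0
  25 | 00111100100 | 0 | 0
  26 | 01111001000 | 0 | 0
  27 | 11110010000 | 1 | 1
  28 | 11100100001 | 1 | 1
  29 | 11001000011 | 1 | 0
  30 | 10010000110 | 1 | 0
  31 | 00100001100 | 0 | 0
  32 | 01000011000 | 0 | 0
  33 | 10000110000 | 1 | 1
  34 | 00001100001 | 0 | 0
  35 | 00011000010 | 0 | 1
  36 | 00110000101 | 0 | 0
  37 | 01100001010 | 0 | 1
  38 | 11000010101 | 1 | 1
  39 | 10000101011 | 1 | 0
  40 | 00001010110 | 0 | 1
  41 | 00010101101 | 0 | 0
  42 | 00101011010 | 0 | 1
  43 | 01010110101 | 0 | 0
  44 | 10101101010 | 1 | 0
  45 | 01011010100 | 0 | 0
  46 | 10110101000 | 1 | 1
  47 | 01101010001 | 0 | 0
  48 | 11010100010 | 1 | 0
  49 | 10101000100 | 1 | 1
  50 | 01010001001 | 0 | 0
  51 | 10100010010 | 1 | 0
  52 | 01000100100 | 0 | 0
  53 | 10001001000 | 1 | 1
  54 | 00010010001 | 0 | 0
  55 | 00100100010 | 0 | 1
  56 | 01001000101 | 0 | 0
  57 | 10010001010 | 1 | 0

1001110111101001110011101001111001000011000010101101010001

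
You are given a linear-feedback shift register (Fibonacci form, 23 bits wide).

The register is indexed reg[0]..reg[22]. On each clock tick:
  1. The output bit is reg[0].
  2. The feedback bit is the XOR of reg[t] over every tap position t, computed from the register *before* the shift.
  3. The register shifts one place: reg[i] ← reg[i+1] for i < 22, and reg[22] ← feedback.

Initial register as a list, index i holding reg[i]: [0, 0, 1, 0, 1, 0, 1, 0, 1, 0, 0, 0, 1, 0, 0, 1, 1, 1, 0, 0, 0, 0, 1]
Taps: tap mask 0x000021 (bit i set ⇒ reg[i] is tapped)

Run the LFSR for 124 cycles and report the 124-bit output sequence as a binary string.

k : reg_k → out_k, fb_k
0: 00101010100010011100001 → 0, fb=0
1: 01010101000100111000010 → 0, fb=1
2: 10101010001001110000101 → 1, fb=1
3: 01010100010011100001011 → 0, fb=1
4: 10101000100111000010111 → 1, fb=1
5: 01010001001110000101111 → 0, fb=0
6: 10100010011100001011110 → 1, fb=1
7: 01000100111000010111101 → 0, fb=1
8: 10001001110000101111011 → 1, fb=1
9: 00010011100001011110111 → 0, fb=0
10: 00100111000010111101110 → 0, fb=1
11: 01001110000101111011101 → 0, fb=1
12: 10011100001011110111011 → 1, fb=0
13: 00111000010111101110110 → 0, fb=0
14: 01110000101111011101100 → 0, fb=0
15: 11100001011110111011000 → 1, fb=1
16: 11000010111101110110001 → 1, fb=1
17: 10000101111011101100011 → 1, fb=0
18: 00001011110111011000110 → 0, fb=0
19: 00010111101110110001100 → 0, fb=1
20: 00101111011101100011001 → 0, fb=1
21: 01011110111011000110011 → 0, fb=1
22: 10111101110110001100111 → 1, fb=0
23: 01111011101100011001110 → 0, fb=0
24: 11110111011000110011100 → 1, fb=0
25: 11101110110001100111000 → 1, fb=0
26: 11011101100011001110000 → 1, fb=0
27: 10111011000110011100000 → 1, fb=1
28: 01110110001100111000001 → 0, fb=1
29: 11101100011001110000011 → 1, fb=0
30: 11011000110011100000110 → 1, fb=1
31: 10110001100111000001101 → 1, fb=1
32: 01100011001110000011011 → 0, fb=0
33: 11000110011100000110110 → 1, fb=0
34: 10001100111000001101100 → 1, fb=0
35: 00011001110000011011000 → 0, fb=0
36: 00110011100000110110000 → 0, fb=0
37: 01100111000001101100000 → 0, fb=1
38: 11001110000011011000001 → 1, fb=0
39: 10011100000110110000010 → 1, fb=0
40: 00111000001101100000100 → 0, fb=0
41: 01110000011011000001000 → 0, fb=0
42: 11100000110110000010000 → 1, fb=1
43: 11000001101100000100001 → 1, fb=1
44: 10000011011000001000011 → 1, fb=1
45: 00000110110000010000111 → 0, fb=1
46: 00001101100000100001111 → 0, fb=1
47: 00011011000001000011111 → 0, fb=0
48: 00110110000010000111110 → 0, fb=1
49: 01101100000100001111101 → 0, fb=1
50: 11011000001000011111011 → 1, fb=1
51: 10110000010000111110111 → 1, fb=1
52: 01100000100001111101111 → 0, fb=0
53: 11000001000011111011110 → 1, fb=1
54: 10000010000111110111101 → 1, fb=1
55: 00000100001111101111011 → 0, fb=1
56: 00001000011111011110111 → 0, fb=0
57: 00010000111110111101110 → 0, fb=0
58: 00100001111101111011100 → 0, fb=0
59: 01000011111011110111000 → 0, fb=0
60: 10000111110111101110000 → 1, fb=0
61: 00001111101111011100000 → 0, fb=1
62: 00011111011110111000001 → 0, fb=1
63: 00111110111101110000011 → 0, fb=1
64: 01111101111011100000111 → 0, fb=1
65: 11111011110111000001111 → 1, fb=1
66: 11110111101110000011111 → 1, fb=0
67: 11101111011100000111110 → 1, fb=0
68: 11011110111000001111100 → 1, fb=0
69: 10111101110000011111000 → 1, fb=0
70: 01111011100000111110000 → 0, fb=0
71: 11110111000001111100000 → 1, fb=0
72: 11101110000011111000000 → 1, fb=0
73: 11011100000111110000000 → 1, fb=0
74: 10111000001111100000000 → 1, fb=1
75: 01110000011111000000001 → 0, fb=0
76: 11100000111110000000010 → 1, fb=1
77: 11000001111100000000101 → 1, fb=1
78: 10000011111000000001011 → 1, fb=1
79: 00000111110000000010111 → 0, fb=1
80: 00001111100000000101111 → 0, fb=1
81: 00011111000000001011111 → 0, fb=1
82: 00111110000000010111111 → 0, fb=1
83: 01111100000000101111111 → 0, fb=1
84: 11111000000001011111111 → 1, fb=1
85: 11110000000010111111111 → 1, fb=1
86: 11100000000101111111111 → 1, fb=1
87: 11000000001011111111111 → 1, fb=1
88: 10000000010111111111111 → 1, fb=1
89: 00000000101111111111111 → 0, fb=0
90: 00000001011111111111110 → 0, fb=0
91: 00000010111111111111100 → 0, fb=0
92: 00000101111111111111000 → 0, fb=1
93: 00001011111111111110001 → 0, fb=0
94: 00010111111111111100010 → 0, fb=1
95: 00101111111111111000101 → 0, fb=1
96: 01011111111111110001011 → 0, fb=1
97: 10111111111111100010111 → 1, fb=0
98: 01111111111111000101110 → 0, fb=1
99: 11111111111110001011101 → 1, fb=0
100: 11111111111100010111010 → 1, fb=0
101: 11111111111000101110100 → 1, fb=0
102: 11111111110001011101000 → 1, fb=0
103: 11111111100010111010000 → 1, fb=0
104: 11111111000101110100000 → 1, fb=0
105: 11111110001011101000000 → 1, fb=0
106: 11111100010111010000000 → 1, fb=0
107: 11111000101110100000000 → 1, fb=1
108: 11110001011101000000001 → 1, fb=1
109: 11100010111010000000011 → 1, fb=1
110: 11000101110100000000111 → 1, fb=0
111: 10001011101000000001110 → 1, fb=1
112: 00010111010000000011101 → 0, fb=1
113: 00101110100000000111011 → 0, fb=1
114: 01011101000000001110111 → 0, fb=1
115: 10111010000000011101111 → 1, fb=1
116: 01110100000000111011111 → 0, fb=1
117: 11101000000001110111111 → 1, fb=1
118: 11010000000011101111111 → 1, fb=1
119: 10100000000111011111111 → 1, fb=1
120: 01000000001110111111111 → 0, fb=0
121: 10000000011101111111110 → 1, fb=1
122: 00000000111011111111101 → 0, fb=0
123: 00000001110111111111010 → 0, fb=0

0010101010001001110000101111011101100011001110000011011000001000011111011110111000001111100000000101111111111111000101110100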